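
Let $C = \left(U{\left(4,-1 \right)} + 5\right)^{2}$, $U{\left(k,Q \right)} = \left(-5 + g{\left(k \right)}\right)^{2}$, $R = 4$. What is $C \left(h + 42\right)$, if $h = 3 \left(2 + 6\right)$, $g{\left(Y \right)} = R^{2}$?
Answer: $1047816$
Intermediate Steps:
$g{\left(Y \right)} = 16$ ($g{\left(Y \right)} = 4^{2} = 16$)
$U{\left(k,Q \right)} = 121$ ($U{\left(k,Q \right)} = \left(-5 + 16\right)^{2} = 11^{2} = 121$)
$h = 24$ ($h = 3 \cdot 8 = 24$)
$C = 15876$ ($C = \left(121 + 5\right)^{2} = 126^{2} = 15876$)
$C \left(h + 42\right) = 15876 \left(24 + 42\right) = 15876 \cdot 66 = 1047816$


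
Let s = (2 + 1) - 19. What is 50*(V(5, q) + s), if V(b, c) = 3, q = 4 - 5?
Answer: -650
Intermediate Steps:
q = -1
s = -16 (s = 3 - 19 = -16)
50*(V(5, q) + s) = 50*(3 - 16) = 50*(-13) = -650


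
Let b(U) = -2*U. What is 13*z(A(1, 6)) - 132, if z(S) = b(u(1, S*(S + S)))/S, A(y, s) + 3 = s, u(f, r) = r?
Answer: -288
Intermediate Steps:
A(y, s) = -3 + s
z(S) = -4*S (z(S) = (-2*S*(S + S))/S = (-2*S*2*S)/S = (-4*S²)/S = -4*S)
13*z(A(1, 6)) - 132 = 13*(-4*(-3 + 6)) - 132 = 13*(-4*3) - 132 = 13*(-12) - 132 = -156 - 132 = -288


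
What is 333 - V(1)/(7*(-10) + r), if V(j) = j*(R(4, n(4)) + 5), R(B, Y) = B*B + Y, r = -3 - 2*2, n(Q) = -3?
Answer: 25659/77 ≈ 333.23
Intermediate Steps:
r = -7 (r = -3 - 1*4 = -3 - 4 = -7)
R(B, Y) = Y + B**2 (R(B, Y) = B**2 + Y = Y + B**2)
V(j) = 18*j (V(j) = j*((-3 + 4**2) + 5) = j*((-3 + 16) + 5) = j*(13 + 5) = j*18 = 18*j)
333 - V(1)/(7*(-10) + r) = 333 - 18*1/(7*(-10) - 7) = 333 - 18/(-70 - 7) = 333 - 18/(-77) = 333 - 18*(-1)/77 = 333 - 1*(-18/77) = 333 + 18/77 = 25659/77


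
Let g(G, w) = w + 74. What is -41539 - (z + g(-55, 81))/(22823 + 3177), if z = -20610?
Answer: -215998709/5200 ≈ -41538.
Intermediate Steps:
g(G, w) = 74 + w
-41539 - (z + g(-55, 81))/(22823 + 3177) = -41539 - (-20610 + (74 + 81))/(22823 + 3177) = -41539 - (-20610 + 155)/26000 = -41539 - (-20455)/26000 = -41539 - 1*(-4091/5200) = -41539 + 4091/5200 = -215998709/5200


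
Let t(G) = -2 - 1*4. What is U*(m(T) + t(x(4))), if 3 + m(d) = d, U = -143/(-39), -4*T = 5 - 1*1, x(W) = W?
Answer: -110/3 ≈ -36.667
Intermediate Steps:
t(G) = -6 (t(G) = -2 - 4 = -6)
T = -1 (T = -(5 - 1*1)/4 = -(5 - 1)/4 = -¼*4 = -1)
U = 11/3 (U = -143*(-1/39) = 11/3 ≈ 3.6667)
m(d) = -3 + d
U*(m(T) + t(x(4))) = 11*((-3 - 1) - 6)/3 = 11*(-4 - 6)/3 = (11/3)*(-10) = -110/3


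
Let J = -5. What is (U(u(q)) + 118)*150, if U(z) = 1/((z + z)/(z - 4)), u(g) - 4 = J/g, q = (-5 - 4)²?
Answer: 5645925/319 ≈ 17699.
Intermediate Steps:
q = 81 (q = (-9)² = 81)
u(g) = 4 - 5/g
U(z) = (-4 + z)/(2*z) (U(z) = 1/((2*z)/(-4 + z)) = 1/(2*z/(-4 + z)) = (-4 + z)/(2*z))
(U(u(q)) + 118)*150 = ((-4 + (4 - 5/81))/(2*(4 - 5/81)) + 118)*150 = ((-4 + 319/81)/(2*(319/81)) + 118)*150 = ((½)*(81/319)*(-5/81) + 118)*150 = (-5/638 + 118)*150 = (75279/638)*150 = 5645925/319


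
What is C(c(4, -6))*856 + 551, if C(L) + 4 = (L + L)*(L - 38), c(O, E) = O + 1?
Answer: -285353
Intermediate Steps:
c(O, E) = 1 + O
C(L) = -4 + 2*L*(-38 + L) (C(L) = -4 + (L + L)*(L - 38) = -4 + (2*L)*(-38 + L) = -4 + 2*L*(-38 + L))
C(c(4, -6))*856 + 551 = (-4 - 76*(1 + 4) + 2*(1 + 4)²)*856 + 551 = (-4 - 76*5 + 2*5²)*856 + 551 = (-4 - 380 + 2*25)*856 + 551 = (-4 - 380 + 50)*856 + 551 = -334*856 + 551 = -285904 + 551 = -285353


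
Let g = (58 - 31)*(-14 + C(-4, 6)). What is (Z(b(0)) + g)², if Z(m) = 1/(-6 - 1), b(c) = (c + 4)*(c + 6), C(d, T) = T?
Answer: 2289169/49 ≈ 46718.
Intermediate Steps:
b(c) = (4 + c)*(6 + c)
Z(m) = -⅐ (Z(m) = 1/(-7) = -⅐)
g = -216 (g = (58 - 31)*(-14 + 6) = 27*(-8) = -216)
(Z(b(0)) + g)² = (-⅐ - 216)² = (-1513/7)² = 2289169/49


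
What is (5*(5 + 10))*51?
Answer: 3825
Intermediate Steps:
(5*(5 + 10))*51 = (5*15)*51 = 75*51 = 3825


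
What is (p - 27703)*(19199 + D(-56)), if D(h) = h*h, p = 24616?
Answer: -68948145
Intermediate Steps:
D(h) = h**2
(p - 27703)*(19199 + D(-56)) = (24616 - 27703)*(19199 + (-56)**2) = -3087*(19199 + 3136) = -3087*22335 = -68948145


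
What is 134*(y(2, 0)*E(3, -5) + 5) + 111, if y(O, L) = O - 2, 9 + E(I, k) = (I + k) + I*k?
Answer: 781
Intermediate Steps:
E(I, k) = -9 + I + k + I*k (E(I, k) = -9 + ((I + k) + I*k) = -9 + (I + k + I*k) = -9 + I + k + I*k)
y(O, L) = -2 + O
134*(y(2, 0)*E(3, -5) + 5) + 111 = 134*((-2 + 2)*(-9 + 3 - 5 + 3*(-5)) + 5) + 111 = 134*(0*(-9 + 3 - 5 - 15) + 5) + 111 = 134*(0*(-26) + 5) + 111 = 134*(0 + 5) + 111 = 134*5 + 111 = 670 + 111 = 781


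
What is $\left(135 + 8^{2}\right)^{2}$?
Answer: $39601$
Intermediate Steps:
$\left(135 + 8^{2}\right)^{2} = \left(135 + 64\right)^{2} = 199^{2} = 39601$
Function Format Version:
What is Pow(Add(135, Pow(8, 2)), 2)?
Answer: 39601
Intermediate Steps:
Pow(Add(135, Pow(8, 2)), 2) = Pow(Add(135, 64), 2) = Pow(199, 2) = 39601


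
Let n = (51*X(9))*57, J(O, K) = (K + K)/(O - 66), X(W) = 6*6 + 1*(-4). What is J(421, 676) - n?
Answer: -33022168/355 ≈ -93020.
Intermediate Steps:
X(W) = 32 (X(W) = 36 - 4 = 32)
J(O, K) = 2*K/(-66 + O) (J(O, K) = (2*K)/(-66 + O) = 2*K/(-66 + O))
n = 93024 (n = (51*32)*57 = 1632*57 = 93024)
J(421, 676) - n = 2*676/(-66 + 421) - 1*93024 = 2*676/355 - 93024 = 2*676*(1/355) - 93024 = 1352/355 - 93024 = -33022168/355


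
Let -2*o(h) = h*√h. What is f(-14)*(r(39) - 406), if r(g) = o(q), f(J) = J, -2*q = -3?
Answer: 5684 + 21*√6/4 ≈ 5696.9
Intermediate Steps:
q = 3/2 (q = -½*(-3) = 3/2 ≈ 1.5000)
o(h) = -h^(3/2)/2 (o(h) = -h*√h/2 = -h^(3/2)/2)
r(g) = -3*√6/8
f(-14)*(r(39) - 406) = -14*(-3*√6/8 - 406) = -14*(-406 - 3*√6/8) = 5684 + 21*√6/4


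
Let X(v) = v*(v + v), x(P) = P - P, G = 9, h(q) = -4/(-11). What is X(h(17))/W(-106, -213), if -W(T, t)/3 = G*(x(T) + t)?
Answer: 32/695871 ≈ 4.5986e-5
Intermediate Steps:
h(q) = 4/11 (h(q) = -4*(-1/11) = 4/11)
x(P) = 0
W(T, t) = -27*t (W(T, t) = -27*(0 + t) = -27*t)
X(v) = 2*v² (X(v) = v*(2*v) = 2*v²)
X(h(17))/W(-106, -213) = (2*(4/11)²)/((-27*(-213))) = (2*(16/121))/5751 = (32/121)*(1/5751) = 32/695871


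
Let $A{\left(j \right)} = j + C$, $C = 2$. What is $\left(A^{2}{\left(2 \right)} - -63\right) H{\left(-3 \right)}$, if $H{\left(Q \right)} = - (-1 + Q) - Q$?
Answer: $553$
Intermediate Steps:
$A{\left(j \right)} = 2 + j$ ($A{\left(j \right)} = j + 2 = 2 + j$)
$H{\left(Q \right)} = 1 - 2 Q$ ($H{\left(Q \right)} = \left(1 - Q\right) - Q = 1 - 2 Q$)
$\left(A^{2}{\left(2 \right)} - -63\right) H{\left(-3 \right)} = \left(\left(2 + 2\right)^{2} - -63\right) \left(1 - -6\right) = \left(4^{2} + 63\right) \left(1 + 6\right) = \left(16 + 63\right) 7 = 79 \cdot 7 = 553$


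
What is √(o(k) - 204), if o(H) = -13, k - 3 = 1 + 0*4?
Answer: I*√217 ≈ 14.731*I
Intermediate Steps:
k = 4 (k = 3 + (1 + 0*4) = 3 + (1 + 0) = 3 + 1 = 4)
√(o(k) - 204) = √(-13 - 204) = √(-217) = I*√217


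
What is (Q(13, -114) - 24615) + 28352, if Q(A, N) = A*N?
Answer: 2255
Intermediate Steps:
(Q(13, -114) - 24615) + 28352 = (13*(-114) - 24615) + 28352 = (-1482 - 24615) + 28352 = -26097 + 28352 = 2255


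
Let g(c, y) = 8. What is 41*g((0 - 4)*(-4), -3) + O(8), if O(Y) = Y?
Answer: 336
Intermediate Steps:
41*g((0 - 4)*(-4), -3) + O(8) = 41*8 + 8 = 328 + 8 = 336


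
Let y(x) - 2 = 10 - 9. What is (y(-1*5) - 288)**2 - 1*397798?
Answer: -316573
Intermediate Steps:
y(x) = 3 (y(x) = 2 + (10 - 9) = 2 + 1 = 3)
(y(-1*5) - 288)**2 - 1*397798 = (3 - 288)**2 - 1*397798 = (-285)**2 - 397798 = 81225 - 397798 = -316573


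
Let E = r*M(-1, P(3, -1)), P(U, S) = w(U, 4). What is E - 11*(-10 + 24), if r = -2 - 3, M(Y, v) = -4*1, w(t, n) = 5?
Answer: -134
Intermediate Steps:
P(U, S) = 5
M(Y, v) = -4
r = -5
E = 20 (E = -5*(-4) = 20)
E - 11*(-10 + 24) = 20 - 11*(-10 + 24) = 20 - 11*14 = 20 - 1*154 = 20 - 154 = -134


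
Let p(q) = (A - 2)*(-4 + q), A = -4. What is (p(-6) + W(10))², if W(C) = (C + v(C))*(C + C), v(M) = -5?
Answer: 25600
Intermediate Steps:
p(q) = 24 - 6*q (p(q) = (-4 - 2)*(-4 + q) = -6*(-4 + q) = 24 - 6*q)
W(C) = 2*C*(-5 + C) (W(C) = (C - 5)*(C + C) = (-5 + C)*(2*C) = 2*C*(-5 + C))
(p(-6) + W(10))² = ((24 - 6*(-6)) + 2*10*(-5 + 10))² = ((24 + 36) + 2*10*5)² = (60 + 100)² = 160² = 25600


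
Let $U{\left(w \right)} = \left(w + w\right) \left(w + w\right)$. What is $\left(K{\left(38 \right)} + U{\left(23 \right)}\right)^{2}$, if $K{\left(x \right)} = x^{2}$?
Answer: $12673600$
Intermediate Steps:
$U{\left(w \right)} = 4 w^{2}$ ($U{\left(w \right)} = 2 w 2 w = 4 w^{2}$)
$\left(K{\left(38 \right)} + U{\left(23 \right)}\right)^{2} = \left(38^{2} + 4 \cdot 23^{2}\right)^{2} = \left(1444 + 4 \cdot 529\right)^{2} = \left(1444 + 2116\right)^{2} = 3560^{2} = 12673600$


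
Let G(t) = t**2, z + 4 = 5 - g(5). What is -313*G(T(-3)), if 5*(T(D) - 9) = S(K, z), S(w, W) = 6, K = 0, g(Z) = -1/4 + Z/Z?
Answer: -814113/25 ≈ -32565.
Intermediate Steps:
g(Z) = 3/4 (g(Z) = -1*1/4 + 1 = -1/4 + 1 = 3/4)
z = 1/4 (z = -4 + (5 - 1*3/4) = -4 + (5 - 3/4) = -4 + 17/4 = 1/4 ≈ 0.25000)
T(D) = 51/5 (T(D) = 9 + (1/5)*6 = 9 + 6/5 = 51/5)
-313*G(T(-3)) = -313*(51/5)**2 = -313*2601/25 = -814113/25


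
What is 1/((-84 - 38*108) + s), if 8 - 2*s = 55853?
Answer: -2/64221 ≈ -3.1142e-5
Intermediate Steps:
s = -55845/2 (s = 4 - ½*55853 = 4 - 55853/2 = -55845/2 ≈ -27923.)
1/((-84 - 38*108) + s) = 1/((-84 - 38*108) - 55845/2) = 1/((-84 - 4104) - 55845/2) = 1/(-4188 - 55845/2) = 1/(-64221/2) = -2/64221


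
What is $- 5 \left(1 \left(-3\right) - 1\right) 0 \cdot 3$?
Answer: $0$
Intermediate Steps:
$- 5 \left(1 \left(-3\right) - 1\right) 0 \cdot 3 = - 5 \left(-3 - 1\right) 0 \cdot 3 = - 5 \left(\left(-4\right) 0\right) 3 = \left(-5\right) 0 \cdot 3 = 0 \cdot 3 = 0$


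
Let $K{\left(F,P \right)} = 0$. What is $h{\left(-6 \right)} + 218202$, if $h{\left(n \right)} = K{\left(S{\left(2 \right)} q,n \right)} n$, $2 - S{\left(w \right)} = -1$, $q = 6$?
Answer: $218202$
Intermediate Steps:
$S{\left(w \right)} = 3$ ($S{\left(w \right)} = 2 - -1 = 2 + 1 = 3$)
$h{\left(n \right)} = 0$ ($h{\left(n \right)} = 0 n = 0$)
$h{\left(-6 \right)} + 218202 = 0 + 218202 = 218202$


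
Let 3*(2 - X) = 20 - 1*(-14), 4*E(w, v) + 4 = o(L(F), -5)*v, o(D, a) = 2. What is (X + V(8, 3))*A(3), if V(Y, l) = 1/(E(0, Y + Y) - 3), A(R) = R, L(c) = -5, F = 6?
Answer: -109/4 ≈ -27.250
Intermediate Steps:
E(w, v) = -1 + v/2 (E(w, v) = -1 + (2*v)/4 = -1 + v/2)
X = -28/3 (X = 2 - (20 - 1*(-14))/3 = 2 - (20 + 14)/3 = 2 - ⅓*34 = 2 - 34/3 = -28/3 ≈ -9.3333)
V(Y, l) = 1/(-4 + Y) (V(Y, l) = 1/((-1 + (Y + Y)/2) - 3) = 1/((-1 + (2*Y)/2) - 3) = 1/((-1 + Y) - 3) = 1/(-4 + Y))
(X + V(8, 3))*A(3) = (-28/3 + 1/(-4 + 8))*3 = (-28/3 + 1/4)*3 = (-28/3 + ¼)*3 = -109/12*3 = -109/4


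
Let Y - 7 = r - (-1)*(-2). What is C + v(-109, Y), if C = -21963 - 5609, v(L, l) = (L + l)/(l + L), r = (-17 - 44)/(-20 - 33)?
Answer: -27571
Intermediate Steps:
r = 61/53 (r = -61/(-53) = -61*(-1/53) = 61/53 ≈ 1.1509)
Y = 326/53 (Y = 7 + (61/53 - (-1)*(-2)) = 7 + (61/53 - 1*2) = 7 + (61/53 - 2) = 7 - 45/53 = 326/53 ≈ 6.1509)
v(L, l) = 1 (v(L, l) = (L + l)/(L + l) = 1)
C = -27572
C + v(-109, Y) = -27572 + 1 = -27571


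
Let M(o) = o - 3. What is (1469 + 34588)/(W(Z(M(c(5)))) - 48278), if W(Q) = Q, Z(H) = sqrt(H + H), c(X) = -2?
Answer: -870379923/1165382647 - 36057*I*sqrt(10)/2330765294 ≈ -0.74686 - 4.8921e-5*I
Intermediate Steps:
M(o) = -3 + o
Z(H) = sqrt(2)*sqrt(H) (Z(H) = sqrt(2*H) = sqrt(2)*sqrt(H))
(1469 + 34588)/(W(Z(M(c(5)))) - 48278) = (1469 + 34588)/(sqrt(2)*sqrt(-3 - 2) - 48278) = 36057/(sqrt(2)*sqrt(-5) - 48278) = 36057/(sqrt(2)*(I*sqrt(5)) - 48278) = 36057/(I*sqrt(10) - 48278) = 36057/(-48278 + I*sqrt(10))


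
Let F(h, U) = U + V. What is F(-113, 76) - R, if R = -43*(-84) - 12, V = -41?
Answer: -3565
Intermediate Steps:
R = 3600 (R = 3612 - 12 = 3600)
F(h, U) = -41 + U (F(h, U) = U - 41 = -41 + U)
F(-113, 76) - R = (-41 + 76) - 1*3600 = 35 - 3600 = -3565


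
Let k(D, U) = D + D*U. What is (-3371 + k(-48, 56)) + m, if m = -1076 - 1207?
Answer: -8390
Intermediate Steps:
m = -2283
(-3371 + k(-48, 56)) + m = (-3371 - 48*(1 + 56)) - 2283 = (-3371 - 48*57) - 2283 = (-3371 - 2736) - 2283 = -6107 - 2283 = -8390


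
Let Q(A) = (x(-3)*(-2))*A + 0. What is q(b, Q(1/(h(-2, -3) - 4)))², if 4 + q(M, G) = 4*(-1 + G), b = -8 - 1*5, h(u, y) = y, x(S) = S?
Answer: 6400/49 ≈ 130.61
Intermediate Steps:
b = -13 (b = -8 - 5 = -13)
Q(A) = 6*A (Q(A) = (-3*(-2))*A + 0 = 6*A + 0 = 6*A)
q(M, G) = -8 + 4*G (q(M, G) = -4 + 4*(-1 + G) = -4 + (-4 + 4*G) = -8 + 4*G)
q(b, Q(1/(h(-2, -3) - 4)))² = (-8 + 4*(6/(-3 - 4)))² = (-8 + 4*(6/(-7)))² = (-8 + 4*(6*(-⅐)))² = (-8 + 4*(-6/7))² = (-8 - 24/7)² = (-80/7)² = 6400/49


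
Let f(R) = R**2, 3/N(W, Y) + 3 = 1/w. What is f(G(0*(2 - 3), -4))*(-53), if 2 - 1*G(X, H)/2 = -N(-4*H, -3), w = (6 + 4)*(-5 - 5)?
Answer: -19335248/90601 ≈ -213.41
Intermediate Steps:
w = -100 (w = 10*(-10) = -100)
N(W, Y) = -300/301 (N(W, Y) = 3/(-3 + 1/(-100)) = 3/(-3 - 1/100) = 3/(-301/100) = 3*(-100/301) = -300/301)
G(X, H) = 604/301 (G(X, H) = 4 - (-2)*(-300)/301 = 4 - 2*300/301 = 4 - 600/301 = 604/301)
f(G(0*(2 - 3), -4))*(-53) = (604/301)**2*(-53) = (364816/90601)*(-53) = -19335248/90601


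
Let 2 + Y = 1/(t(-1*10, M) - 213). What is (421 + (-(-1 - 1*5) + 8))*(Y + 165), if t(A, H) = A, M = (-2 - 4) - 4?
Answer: 15811380/223 ≈ 70903.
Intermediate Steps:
M = -10 (M = -6 - 4 = -10)
Y = -447/223 (Y = -2 + 1/(-1*10 - 213) = -2 + 1/(-10 - 213) = -2 + 1/(-223) = -2 - 1/223 = -447/223 ≈ -2.0045)
(421 + (-(-1 - 1*5) + 8))*(Y + 165) = (421 + (-(-1 - 1*5) + 8))*(-447/223 + 165) = (421 + (-(-1 - 5) + 8))*(36348/223) = (421 + (-1*(-6) + 8))*(36348/223) = (421 + (6 + 8))*(36348/223) = (421 + 14)*(36348/223) = 435*(36348/223) = 15811380/223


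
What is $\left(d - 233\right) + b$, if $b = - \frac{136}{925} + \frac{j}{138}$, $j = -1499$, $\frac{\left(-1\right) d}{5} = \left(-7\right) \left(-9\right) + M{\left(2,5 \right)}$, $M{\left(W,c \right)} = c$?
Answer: $- \frac{74548793}{127650} \approx -584.01$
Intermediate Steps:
$d = -340$ ($d = - 5 \left(\left(-7\right) \left(-9\right) + 5\right) = - 5 \left(63 + 5\right) = \left(-5\right) 68 = -340$)
$b = - \frac{1405343}{127650}$ ($b = - \frac{136}{925} - \frac{1499}{138} = - \frac{1405343}{127650} \approx -11.009$)
$\left(d - 233\right) + b = \left(-340 - 233\right) - \frac{1405343}{127650} = -573 - \frac{1405343}{127650} = - \frac{74548793}{127650}$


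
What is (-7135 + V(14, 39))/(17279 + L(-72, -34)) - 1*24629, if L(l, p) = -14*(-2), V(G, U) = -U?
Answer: -426261277/17307 ≈ -24629.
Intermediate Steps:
L(l, p) = 28
(-7135 + V(14, 39))/(17279 + L(-72, -34)) - 1*24629 = (-7135 - 1*39)/(17279 + 28) - 1*24629 = (-7135 - 39)/17307 - 24629 = -7174*1/17307 - 24629 = -7174/17307 - 24629 = -426261277/17307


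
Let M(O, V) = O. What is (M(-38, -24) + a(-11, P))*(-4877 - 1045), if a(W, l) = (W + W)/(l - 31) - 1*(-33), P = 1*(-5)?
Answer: 25991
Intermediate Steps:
P = -5
a(W, l) = 33 + 2*W/(-31 + l) (a(W, l) = (2*W)/(-31 + l) + 33 = 2*W/(-31 + l) + 33 = 33 + 2*W/(-31 + l))
(M(-38, -24) + a(-11, P))*(-4877 - 1045) = (-38 + (-1023 + 2*(-11) + 33*(-5))/(-31 - 5))*(-4877 - 1045) = (-38 + (-1023 - 22 - 165)/(-36))*(-5922) = (-38 - 1/36*(-1210))*(-5922) = (-38 + 605/18)*(-5922) = -79/18*(-5922) = 25991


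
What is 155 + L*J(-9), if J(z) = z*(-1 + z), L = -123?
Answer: -10915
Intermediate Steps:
155 + L*J(-9) = 155 - (-1107)*(-1 - 9) = 155 - (-1107)*(-10) = 155 - 123*90 = 155 - 11070 = -10915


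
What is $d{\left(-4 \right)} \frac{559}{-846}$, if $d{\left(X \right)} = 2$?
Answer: $- \frac{559}{423} \approx -1.3215$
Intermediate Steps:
$d{\left(-4 \right)} \frac{559}{-846} = 2 \frac{559}{-846} = 2 \cdot 559 \left(- \frac{1}{846}\right) = 2 \left(- \frac{559}{846}\right) = - \frac{559}{423}$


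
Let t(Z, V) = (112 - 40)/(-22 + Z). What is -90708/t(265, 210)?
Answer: -612279/2 ≈ -3.0614e+5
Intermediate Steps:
t(Z, V) = 72/(-22 + Z)
-90708/t(265, 210) = -90708/(72/(-22 + 265)) = -90708/(72/243) = -90708/(72*(1/243)) = -90708/8/27 = -90708*27/8 = -612279/2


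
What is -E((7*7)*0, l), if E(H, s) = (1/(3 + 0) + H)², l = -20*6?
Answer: -⅑ ≈ -0.11111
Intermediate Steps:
l = -120
E(H, s) = (⅓ + H)² (E(H, s) = (1/3 + H)² = (⅓ + H)²)
-E((7*7)*0, l) = -(1 + 3*((7*7)*0))²/9 = -(1 + 3*(49*0))²/9 = -(1 + 3*0)²/9 = -(1 + 0)²/9 = -1²/9 = -1/9 = -1*⅑ = -⅑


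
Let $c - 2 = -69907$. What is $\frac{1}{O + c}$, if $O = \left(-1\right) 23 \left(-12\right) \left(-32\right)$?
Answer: $- \frac{1}{78737} \approx -1.2701 \cdot 10^{-5}$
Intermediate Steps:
$O = -8832$ ($O = \left(-23\right) \left(-12\right) \left(-32\right) = 276 \left(-32\right) = -8832$)
$c = -69905$ ($c = 2 - 69907 = -69905$)
$\frac{1}{O + c} = \frac{1}{-8832 - 69905} = \frac{1}{-78737} = - \frac{1}{78737}$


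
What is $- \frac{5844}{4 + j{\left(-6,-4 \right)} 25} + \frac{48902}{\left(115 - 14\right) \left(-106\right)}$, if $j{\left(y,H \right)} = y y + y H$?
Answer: $- \frac{17014309}{2012728} \approx -8.4534$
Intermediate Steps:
$j{\left(y,H \right)} = y^{2} + H y$
$- \frac{5844}{4 + j{\left(-6,-4 \right)} 25} + \frac{48902}{\left(115 - 14\right) \left(-106\right)} = - \frac{5844}{4 + - 6 \left(-4 - 6\right) 25} + \frac{48902}{\left(115 - 14\right) \left(-106\right)} = - \frac{5844}{4 + \left(-6\right) \left(-10\right) 25} + \frac{48902}{101 \left(-106\right)} = - \frac{5844}{4 + 60 \cdot 25} + \frac{48902}{-10706} = - \frac{5844}{4 + 1500} + 48902 \left(- \frac{1}{10706}\right) = - \frac{5844}{1504} - \frac{24451}{5353} = \left(-5844\right) \frac{1}{1504} - \frac{24451}{5353} = - \frac{1461}{376} - \frac{24451}{5353} = - \frac{17014309}{2012728}$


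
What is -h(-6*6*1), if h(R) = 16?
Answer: -16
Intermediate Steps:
-h(-6*6*1) = -1*16 = -16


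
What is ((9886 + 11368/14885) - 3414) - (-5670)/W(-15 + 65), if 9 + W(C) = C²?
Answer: 240084994158/37078535 ≈ 6475.0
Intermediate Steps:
W(C) = -9 + C²
((9886 + 11368/14885) - 3414) - (-5670)/W(-15 + 65) = ((9886 + 11368/14885) - 3414) - (-5670)/(-9 + (-15 + 65)²) = ((9886 + 11368*(1/14885)) - 3414) - (-5670)/(-9 + 50²) = ((9886 + 11368/14885) - 3414) - (-5670)/(-9 + 2500) = (147164478/14885 - 3414) - (-5670)/2491 = 96347088/14885 - (-5670)/2491 = 96347088/14885 - 1*(-5670/2491) = 96347088/14885 + 5670/2491 = 240084994158/37078535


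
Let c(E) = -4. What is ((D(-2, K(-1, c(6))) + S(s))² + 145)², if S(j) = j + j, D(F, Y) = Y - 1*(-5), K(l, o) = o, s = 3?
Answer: 37636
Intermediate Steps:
D(F, Y) = 5 + Y (D(F, Y) = Y + 5 = 5 + Y)
S(j) = 2*j
((D(-2, K(-1, c(6))) + S(s))² + 145)² = (((5 - 4) + 2*3)² + 145)² = ((1 + 6)² + 145)² = (7² + 145)² = (49 + 145)² = 194² = 37636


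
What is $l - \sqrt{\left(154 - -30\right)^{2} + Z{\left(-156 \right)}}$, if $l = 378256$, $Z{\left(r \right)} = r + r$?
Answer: $378256 - 2 \sqrt{8386} \approx 3.7807 \cdot 10^{5}$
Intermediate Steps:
$Z{\left(r \right)} = 2 r$
$l - \sqrt{\left(154 - -30\right)^{2} + Z{\left(-156 \right)}} = 378256 - \sqrt{\left(154 - -30\right)^{2} + 2 \left(-156\right)} = 378256 - \sqrt{\left(154 + 30\right)^{2} - 312} = 378256 - \sqrt{184^{2} - 312} = 378256 - \sqrt{33856 - 312} = 378256 - \sqrt{33544} = 378256 - 2 \sqrt{8386}$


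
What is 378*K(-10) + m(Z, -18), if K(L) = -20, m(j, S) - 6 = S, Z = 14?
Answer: -7572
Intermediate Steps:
m(j, S) = 6 + S
378*K(-10) + m(Z, -18) = 378*(-20) + (6 - 18) = -7560 - 12 = -7572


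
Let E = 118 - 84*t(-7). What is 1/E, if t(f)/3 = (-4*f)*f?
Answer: 1/49510 ≈ 2.0198e-5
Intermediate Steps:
t(f) = -12*f**2 (t(f) = 3*((-4*f)*f) = 3*(-4*f**2) = -12*f**2)
E = 49510 (E = 118 - (-1008)*(-7)**2 = 118 - (-1008)*49 = 118 - 84*(-588) = 118 + 49392 = 49510)
1/E = 1/49510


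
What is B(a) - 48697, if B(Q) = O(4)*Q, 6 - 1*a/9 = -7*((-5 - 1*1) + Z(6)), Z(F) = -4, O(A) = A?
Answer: -51001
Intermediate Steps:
a = -576 (a = 54 - (-63)*((-5 - 1*1) - 4) = 54 - (-63)*((-5 - 1) - 4) = 54 - (-63)*(-6 - 4) = 54 - (-63)*(-10) = 54 - 9*70 = 54 - 630 = -576)
B(Q) = 4*Q
B(a) - 48697 = 4*(-576) - 48697 = -2304 - 48697 = -51001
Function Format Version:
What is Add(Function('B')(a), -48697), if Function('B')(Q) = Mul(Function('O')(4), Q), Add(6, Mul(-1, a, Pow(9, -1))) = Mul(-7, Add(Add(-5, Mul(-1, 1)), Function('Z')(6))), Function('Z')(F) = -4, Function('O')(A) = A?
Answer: -51001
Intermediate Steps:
a = -576 (a = Add(54, Mul(-9, Mul(-7, Add(Add(-5, Mul(-1, 1)), -4)))) = Add(54, Mul(-9, Mul(-7, Add(Add(-5, -1), -4)))) = Add(54, Mul(-9, Mul(-7, Add(-6, -4)))) = Add(54, Mul(-9, Mul(-7, -10))) = Add(54, Mul(-9, 70)) = Add(54, -630) = -576)
Function('B')(Q) = Mul(4, Q)
Add(Function('B')(a), -48697) = Add(Mul(4, -576), -48697) = Add(-2304, -48697) = -51001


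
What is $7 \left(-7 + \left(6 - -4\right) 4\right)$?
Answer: $231$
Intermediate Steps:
$7 \left(-7 + \left(6 - -4\right) 4\right) = 7 \left(-7 + \left(6 + 4\right) 4\right) = 7 \left(-7 + 10 \cdot 4\right) = 7 \left(-7 + 40\right) = 7 \cdot 33 = 231$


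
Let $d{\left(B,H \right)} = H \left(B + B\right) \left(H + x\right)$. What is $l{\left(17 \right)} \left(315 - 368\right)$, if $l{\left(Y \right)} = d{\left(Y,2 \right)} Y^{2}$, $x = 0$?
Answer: $-2083112$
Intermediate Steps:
$d{\left(B,H \right)} = 2 B H^{2}$ ($d{\left(B,H \right)} = H \left(B + B\right) \left(H + 0\right) = H 2 B H = 2 B H^{2}$)
$l{\left(Y \right)} = 8 Y^{3}$ ($l{\left(Y \right)} = 2 Y 2^{2} Y^{2} = 2 Y 4 Y^{2} = 8 Y Y^{2} = 8 Y^{3}$)
$l{\left(17 \right)} \left(315 - 368\right) = 8 \cdot 17^{3} \left(315 - 368\right) = 8 \cdot 4913 \left(-53\right) = 39304 \left(-53\right) = -2083112$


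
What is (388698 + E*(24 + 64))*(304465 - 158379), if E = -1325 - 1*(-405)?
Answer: 44956213468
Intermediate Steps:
E = -920 (E = -1325 + 405 = -920)
(388698 + E*(24 + 64))*(304465 - 158379) = (388698 - 920*(24 + 64))*(304465 - 158379) = (388698 - 920*88)*146086 = (388698 - 80960)*146086 = 307738*146086 = 44956213468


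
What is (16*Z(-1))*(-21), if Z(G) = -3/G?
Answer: -1008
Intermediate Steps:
(16*Z(-1))*(-21) = (16*(-3/(-1)))*(-21) = (16*(-3*(-1)))*(-21) = (16*3)*(-21) = 48*(-21) = -1008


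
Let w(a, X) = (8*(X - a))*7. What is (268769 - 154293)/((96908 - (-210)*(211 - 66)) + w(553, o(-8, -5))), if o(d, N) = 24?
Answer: 57238/48867 ≈ 1.1713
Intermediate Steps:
w(a, X) = -56*a + 56*X (w(a, X) = (-8*a + 8*X)*7 = -56*a + 56*X)
(268769 - 154293)/((96908 - (-210)*(211 - 66)) + w(553, o(-8, -5))) = (268769 - 154293)/((96908 - (-210)*(211 - 66)) + (-56*553 + 56*24)) = 114476/((96908 - (-210)*145) + (-30968 + 1344)) = 114476/((96908 - 1*(-30450)) - 29624) = 114476/((96908 + 30450) - 29624) = 114476/(127358 - 29624) = 114476/97734 = 114476*(1/97734) = 57238/48867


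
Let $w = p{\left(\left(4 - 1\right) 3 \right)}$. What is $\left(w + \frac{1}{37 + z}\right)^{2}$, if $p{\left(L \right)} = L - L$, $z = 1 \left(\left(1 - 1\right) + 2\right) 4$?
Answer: $\frac{1}{2025} \approx 0.00049383$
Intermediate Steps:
$z = 8$ ($z = 1 \left(0 + 2\right) 4 = 1 \cdot 2 \cdot 4 = 2 \cdot 4 = 8$)
$p{\left(L \right)} = 0$
$w = 0$
$\left(w + \frac{1}{37 + z}\right)^{2} = \left(0 + \frac{1}{37 + 8}\right)^{2} = \left(0 + \frac{1}{45}\right)^{2} = \left(\frac{1}{45}\right)^{2} = \frac{1}{2025}$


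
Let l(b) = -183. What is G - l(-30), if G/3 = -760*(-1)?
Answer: 2463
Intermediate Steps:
G = 2280 (G = 3*(-760*(-1)) = 3*760 = 2280)
G - l(-30) = 2280 - 1*(-183) = 2280 + 183 = 2463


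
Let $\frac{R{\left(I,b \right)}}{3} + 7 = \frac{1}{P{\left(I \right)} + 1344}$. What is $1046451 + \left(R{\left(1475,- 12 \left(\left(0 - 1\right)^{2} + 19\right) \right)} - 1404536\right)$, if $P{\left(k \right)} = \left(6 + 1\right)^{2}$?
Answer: $- \frac{498841655}{1393} \approx -3.5811 \cdot 10^{5}$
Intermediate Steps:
$P{\left(k \right)} = 49$ ($P{\left(k \right)} = 7^{2} = 49$)
$R{\left(I,b \right)} = - \frac{29250}{1393}$ ($R{\left(I,b \right)} = -21 + \frac{3}{49 + 1344} = -21 + \frac{3}{1393} = - \frac{29250}{1393}$)
$1046451 + \left(R{\left(1475,- 12 \left(\left(0 - 1\right)^{2} + 19\right) \right)} - 1404536\right) = 1046451 - \frac{1956547898}{1393} = - \frac{498841655}{1393}$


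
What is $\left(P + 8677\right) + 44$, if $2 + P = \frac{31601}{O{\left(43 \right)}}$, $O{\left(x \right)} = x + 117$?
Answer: $\frac{1426641}{160} \approx 8916.5$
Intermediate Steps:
$O{\left(x \right)} = 117 + x$
$P = \frac{31281}{160}$ ($P = -2 + \frac{31601}{117 + 43} = -2 + \frac{31601}{160} = \frac{31281}{160} \approx 195.51$)
$\left(P + 8677\right) + 44 = \left(\frac{31281}{160} + 8677\right) + 44 = \frac{1419601}{160} + 44 = \frac{1426641}{160}$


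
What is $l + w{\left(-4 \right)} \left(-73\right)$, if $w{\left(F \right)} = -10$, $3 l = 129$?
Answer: $773$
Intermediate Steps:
$l = 43$ ($l = \frac{1}{3} \cdot 129 = 43$)
$l + w{\left(-4 \right)} \left(-73\right) = 43 - -730 = 43 + 730 = 773$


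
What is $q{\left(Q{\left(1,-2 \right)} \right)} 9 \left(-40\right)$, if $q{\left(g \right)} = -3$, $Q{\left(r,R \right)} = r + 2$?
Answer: $1080$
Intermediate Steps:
$Q{\left(r,R \right)} = 2 + r$
$q{\left(Q{\left(1,-2 \right)} \right)} 9 \left(-40\right) = \left(-3\right) 9 \left(-40\right) = \left(-27\right) \left(-40\right) = 1080$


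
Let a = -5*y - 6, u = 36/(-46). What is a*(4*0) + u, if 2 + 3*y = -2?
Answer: -18/23 ≈ -0.78261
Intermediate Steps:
y = -4/3 (y = -2/3 + (1/3)*(-2) = -2/3 - 2/3 = -4/3 ≈ -1.3333)
u = -18/23 (u = 36*(-1/46) = -18/23 ≈ -0.78261)
a = 2/3 (a = -5*(-4/3) - 6 = 20/3 - 6 = 2/3 ≈ 0.66667)
a*(4*0) + u = 2*(4*0)/3 - 18/23 = (2/3)*0 - 18/23 = 0 - 18/23 = -18/23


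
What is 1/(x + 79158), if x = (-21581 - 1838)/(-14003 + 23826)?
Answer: 893/70685965 ≈ 1.2633e-5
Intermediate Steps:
x = -2129/893 (x = -23419/9823 = -23419*1/9823 = -2129/893 ≈ -2.3841)
1/(x + 79158) = 1/(-2129/893 + 79158) = 1/(70685965/893) = 893/70685965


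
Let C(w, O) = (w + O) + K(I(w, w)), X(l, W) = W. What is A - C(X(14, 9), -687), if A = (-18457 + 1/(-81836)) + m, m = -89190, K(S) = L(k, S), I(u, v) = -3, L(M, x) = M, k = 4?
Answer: -8754242429/81836 ≈ -1.0697e+5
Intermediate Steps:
K(S) = 4
C(w, O) = 4 + O + w (C(w, O) = (w + O) + 4 = (O + w) + 4 = 4 + O + w)
A = -8809399893/81836 (A = (-18457 + 1/(-81836)) - 89190 = (-18457 - 1/81836) - 89190 = -1510447053/81836 - 89190 = -8809399893/81836 ≈ -1.0765e+5)
A - C(X(14, 9), -687) = -8809399893/81836 - (4 - 687 + 9) = -8809399893/81836 - 1*(-674) = -8809399893/81836 + 674 = -8754242429/81836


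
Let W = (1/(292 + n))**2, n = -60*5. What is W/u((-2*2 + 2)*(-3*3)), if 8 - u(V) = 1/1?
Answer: 1/448 ≈ 0.0022321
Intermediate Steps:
n = -300
u(V) = 7 (u(V) = 8 - 1/1 = 8 - 1*1 = 8 - 1 = 7)
W = 1/64 (W = (1/(292 - 300))**2 = (1/(-8))**2 = (-1/8)**2 = 1/64 ≈ 0.015625)
W/u((-2*2 + 2)*(-3*3)) = (1/64)/7 = (1/64)*(1/7) = 1/448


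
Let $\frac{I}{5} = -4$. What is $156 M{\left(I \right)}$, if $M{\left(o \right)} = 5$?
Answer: $780$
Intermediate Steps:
$I = -20$ ($I = 5 \left(-4\right) = -20$)
$156 M{\left(I \right)} = 156 \cdot 5 = 780$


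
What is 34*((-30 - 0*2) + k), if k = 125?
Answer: 3230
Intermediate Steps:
34*((-30 - 0*2) + k) = 34*((-30 - 0*2) + 125) = 34*((-30 - 0) + 125) = 34*((-30 - 1*0) + 125) = 34*((-30 + 0) + 125) = 34*(-30 + 125) = 34*95 = 3230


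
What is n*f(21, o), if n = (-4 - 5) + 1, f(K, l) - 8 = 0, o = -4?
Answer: -64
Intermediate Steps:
f(K, l) = 8 (f(K, l) = 8 + 0 = 8)
n = -8 (n = -9 + 1 = -8)
n*f(21, o) = -8*8 = -64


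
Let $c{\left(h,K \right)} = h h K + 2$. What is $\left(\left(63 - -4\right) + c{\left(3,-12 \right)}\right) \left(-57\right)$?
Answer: $2223$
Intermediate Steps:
$c{\left(h,K \right)} = 2 + K h^{2}$ ($c{\left(h,K \right)} = h^{2} K + 2 = K h^{2} + 2 = 2 + K h^{2}$)
$\left(\left(63 - -4\right) + c{\left(3,-12 \right)}\right) \left(-57\right) = \left(\left(63 - -4\right) + \left(2 - 12 \cdot 3^{2}\right)\right) \left(-57\right) = \left(\left(63 + 4\right) + \left(2 - 108\right)\right) \left(-57\right) = \left(67 + \left(2 - 108\right)\right) \left(-57\right) = \left(67 - 106\right) \left(-57\right) = \left(-39\right) \left(-57\right) = 2223$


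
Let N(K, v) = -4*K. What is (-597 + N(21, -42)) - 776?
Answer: -1457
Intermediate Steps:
(-597 + N(21, -42)) - 776 = (-597 - 4*21) - 776 = (-597 - 84) - 776 = -681 - 776 = -1457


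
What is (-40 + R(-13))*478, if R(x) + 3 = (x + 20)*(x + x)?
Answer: -107550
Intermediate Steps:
R(x) = -3 + 2*x*(20 + x) (R(x) = -3 + (x + 20)*(x + x) = -3 + (20 + x)*(2*x) = -3 + 2*x*(20 + x))
(-40 + R(-13))*478 = (-40 + (-3 + 2*(-13)**2 + 40*(-13)))*478 = (-40 + (-3 + 2*169 - 520))*478 = (-40 + (-3 + 338 - 520))*478 = (-40 - 185)*478 = -225*478 = -107550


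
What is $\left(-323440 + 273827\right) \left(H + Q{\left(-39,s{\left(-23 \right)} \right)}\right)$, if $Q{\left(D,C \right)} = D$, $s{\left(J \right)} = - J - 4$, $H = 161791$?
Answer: $-8025001976$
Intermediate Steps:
$s{\left(J \right)} = -4 - J$
$\left(-323440 + 273827\right) \left(H + Q{\left(-39,s{\left(-23 \right)} \right)}\right) = \left(-323440 + 273827\right) \left(161791 - 39\right) = \left(-49613\right) 161752 = -8025001976$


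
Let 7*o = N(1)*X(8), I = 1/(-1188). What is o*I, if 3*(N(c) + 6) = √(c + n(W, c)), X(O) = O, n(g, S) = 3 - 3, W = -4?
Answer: 34/6237 ≈ 0.0054513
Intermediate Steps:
n(g, S) = 0
I = -1/1188 ≈ -0.00084175
N(c) = -6 + √c/3 (N(c) = -6 + √(c + 0)/3 = -6 + √c/3)
o = -136/21 (o = ((-6 + √1/3)*8)/7 = ((-6 + (⅓)*1)*8)/7 = ((-6 + ⅓)*8)/7 = (-17/3*8)/7 = (⅐)*(-136/3) = -136/21 ≈ -6.4762)
o*I = -136/21*(-1/1188) = 34/6237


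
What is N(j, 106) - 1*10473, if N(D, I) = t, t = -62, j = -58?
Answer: -10535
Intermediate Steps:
N(D, I) = -62
N(j, 106) - 1*10473 = -62 - 1*10473 = -62 - 10473 = -10535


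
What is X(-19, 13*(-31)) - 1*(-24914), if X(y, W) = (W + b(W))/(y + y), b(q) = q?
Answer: 473769/19 ≈ 24935.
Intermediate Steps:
X(y, W) = W/y (X(y, W) = (W + W)/(y + y) = (2*W)/((2*y)) = (2*W)*(1/(2*y)) = W/y)
X(-19, 13*(-31)) - 1*(-24914) = (13*(-31))/(-19) - 1*(-24914) = -403*(-1/19) + 24914 = 403/19 + 24914 = 473769/19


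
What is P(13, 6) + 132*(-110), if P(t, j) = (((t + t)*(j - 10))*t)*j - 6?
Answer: -22638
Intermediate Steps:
P(t, j) = -6 + 2*j*t²*(-10 + j) (P(t, j) = (((2*t)*(-10 + j))*t)*j - 6 = ((2*t*(-10 + j))*t)*j - 6 = (2*t²*(-10 + j))*j - 6 = 2*j*t²*(-10 + j) - 6 = -6 + 2*j*t²*(-10 + j))
P(13, 6) + 132*(-110) = (-6 - 20*6*13² + 2*6²*13²) + 132*(-110) = (-6 - 20*6*169 + 2*36*169) - 14520 = (-6 - 20280 + 12168) - 14520 = -8118 - 14520 = -22638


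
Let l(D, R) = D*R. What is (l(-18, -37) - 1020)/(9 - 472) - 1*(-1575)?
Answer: 729579/463 ≈ 1575.8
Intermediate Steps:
(l(-18, -37) - 1020)/(9 - 472) - 1*(-1575) = (-18*(-37) - 1020)/(9 - 472) - 1*(-1575) = (666 - 1020)/(-463) + 1575 = -354*(-1/463) + 1575 = 354/463 + 1575 = 729579/463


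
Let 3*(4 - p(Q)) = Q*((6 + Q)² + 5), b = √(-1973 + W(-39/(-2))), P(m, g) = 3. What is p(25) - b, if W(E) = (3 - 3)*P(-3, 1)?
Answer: -8046 - I*√1973 ≈ -8046.0 - 44.418*I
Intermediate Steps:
W(E) = 0 (W(E) = (3 - 3)*3 = 0*3 = 0)
b = I*√1973 (b = √(-1973 + 0) = √(-1973) = I*√1973 ≈ 44.418*I)
p(Q) = 4 - Q*(5 + (6 + Q)²)/3 (p(Q) = 4 - Q*((6 + Q)² + 5)/3 = 4 - Q*(5 + (6 + Q)²)/3)
p(25) - b = (4 - 5/3*25 - ⅓*25*(6 + 25)²) - I*√1973 = (4 - 125/3 - ⅓*25*31²) - I*√1973 = (4 - 125/3 - ⅓*25*961) - I*√1973 = (4 - 125/3 - 24025/3) - I*√1973 = -8046 - I*√1973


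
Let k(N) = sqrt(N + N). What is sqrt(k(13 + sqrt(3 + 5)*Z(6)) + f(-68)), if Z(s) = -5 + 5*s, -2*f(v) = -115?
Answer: sqrt(230 + 4*sqrt(2)*sqrt(13 + 50*sqrt(2)))/2 ≈ 8.3928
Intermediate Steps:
f(v) = 115/2 (f(v) = -1/2*(-115) = 115/2)
k(N) = sqrt(2)*sqrt(N) (k(N) = sqrt(2*N) = sqrt(2)*sqrt(N))
sqrt(k(13 + sqrt(3 + 5)*Z(6)) + f(-68)) = sqrt(sqrt(2)*sqrt(13 + sqrt(3 + 5)*(-5 + 5*6)) + 115/2) = sqrt(sqrt(2)*sqrt(13 + sqrt(8)*(-5 + 30)) + 115/2) = sqrt(sqrt(2)*sqrt(13 + (2*sqrt(2))*25) + 115/2) = sqrt(sqrt(2)*sqrt(13 + 50*sqrt(2)) + 115/2) = sqrt(115/2 + sqrt(2)*sqrt(13 + 50*sqrt(2)))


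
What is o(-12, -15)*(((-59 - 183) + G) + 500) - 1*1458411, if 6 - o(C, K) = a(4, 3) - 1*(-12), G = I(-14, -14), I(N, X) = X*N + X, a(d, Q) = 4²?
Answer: -1468091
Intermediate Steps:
a(d, Q) = 16
I(N, X) = X + N*X (I(N, X) = N*X + X = X + N*X)
G = 182 (G = -14*(1 - 14) = -14*(-13) = 182)
o(C, K) = -22 (o(C, K) = 6 - (16 - 1*(-12)) = 6 - (16 + 12) = 6 - 1*28 = 6 - 28 = -22)
o(-12, -15)*(((-59 - 183) + G) + 500) - 1*1458411 = -22*(((-59 - 183) + 182) + 500) - 1*1458411 = -22*((-242 + 182) + 500) - 1458411 = -22*(-60 + 500) - 1458411 = -22*440 - 1458411 = -9680 - 1458411 = -1468091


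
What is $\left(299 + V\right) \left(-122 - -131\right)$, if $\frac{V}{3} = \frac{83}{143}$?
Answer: $\frac{387054}{143} \approx 2706.7$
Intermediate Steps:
$V = \frac{249}{143}$ ($V = 3 \cdot \frac{83}{143} = \frac{249}{143} \approx 1.7413$)
$\left(299 + V\right) \left(-122 - -131\right) = \left(299 + \frac{249}{143}\right) \left(-122 - -131\right) = \frac{43006 \left(-122 + 131\right)}{143} = \frac{43006}{143} \cdot 9 = \frac{387054}{143}$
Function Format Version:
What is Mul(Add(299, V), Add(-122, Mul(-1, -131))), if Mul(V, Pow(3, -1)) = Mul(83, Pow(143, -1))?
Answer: Rational(387054, 143) ≈ 2706.7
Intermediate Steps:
V = Rational(249, 143) (V = Mul(3, Mul(83, Pow(143, -1))) = Mul(3, Mul(83, Rational(1, 143))) = Mul(3, Rational(83, 143)) = Rational(249, 143) ≈ 1.7413)
Mul(Add(299, V), Add(-122, Mul(-1, -131))) = Mul(Add(299, Rational(249, 143)), Add(-122, Mul(-1, -131))) = Mul(Rational(43006, 143), Add(-122, 131)) = Mul(Rational(43006, 143), 9) = Rational(387054, 143)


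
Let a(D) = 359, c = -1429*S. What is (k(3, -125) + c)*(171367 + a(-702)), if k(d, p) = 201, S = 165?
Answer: -40455897984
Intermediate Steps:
c = -235785 (c = -1429*165 = -235785)
(k(3, -125) + c)*(171367 + a(-702)) = (201 - 235785)*(171367 + 359) = -235584*171726 = -40455897984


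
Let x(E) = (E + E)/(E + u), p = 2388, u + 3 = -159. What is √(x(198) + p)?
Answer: √2399 ≈ 48.980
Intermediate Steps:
u = -162 (u = -3 - 159 = -162)
x(E) = 2*E/(-162 + E) (x(E) = (E + E)/(E - 162) = (2*E)/(-162 + E) = 2*E/(-162 + E))
√(x(198) + p) = √(2*198/(-162 + 198) + 2388) = √(2*198/36 + 2388) = √(2*198*(1/36) + 2388) = √(11 + 2388) = √2399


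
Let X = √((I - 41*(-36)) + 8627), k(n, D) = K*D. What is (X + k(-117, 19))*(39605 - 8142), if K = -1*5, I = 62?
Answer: -2988985 + 31463*√10165 ≈ 1.8317e+5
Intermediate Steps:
K = -5
k(n, D) = -5*D
X = √10165 (X = √((62 - 41*(-36)) + 8627) = √((62 + 1476) + 8627) = √(1538 + 8627) = √10165 ≈ 100.82)
(X + k(-117, 19))*(39605 - 8142) = (√10165 - 5*19)*(39605 - 8142) = (√10165 - 95)*31463 = (-95 + √10165)*31463 = -2988985 + 31463*√10165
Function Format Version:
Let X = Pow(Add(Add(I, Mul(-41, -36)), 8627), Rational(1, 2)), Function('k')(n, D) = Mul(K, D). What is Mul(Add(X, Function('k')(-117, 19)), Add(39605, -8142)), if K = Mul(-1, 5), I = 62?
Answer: Add(-2988985, Mul(31463, Pow(10165, Rational(1, 2)))) ≈ 1.8317e+5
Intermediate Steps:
K = -5
Function('k')(n, D) = Mul(-5, D)
X = Pow(10165, Rational(1, 2)) (X = Pow(Add(Add(62, Mul(-41, -36)), 8627), Rational(1, 2)) = Pow(Add(Add(62, 1476), 8627), Rational(1, 2)) = Pow(Add(1538, 8627), Rational(1, 2)) = Pow(10165, Rational(1, 2)) ≈ 100.82)
Mul(Add(X, Function('k')(-117, 19)), Add(39605, -8142)) = Mul(Add(Pow(10165, Rational(1, 2)), Mul(-5, 19)), Add(39605, -8142)) = Mul(Add(Pow(10165, Rational(1, 2)), -95), 31463) = Mul(Add(-95, Pow(10165, Rational(1, 2))), 31463) = Add(-2988985, Mul(31463, Pow(10165, Rational(1, 2))))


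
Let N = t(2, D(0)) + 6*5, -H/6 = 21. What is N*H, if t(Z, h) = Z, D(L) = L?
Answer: -4032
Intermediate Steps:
H = -126 (H = -6*21 = -126)
N = 32 (N = 2 + 6*5 = 2 + 30 = 32)
N*H = 32*(-126) = -4032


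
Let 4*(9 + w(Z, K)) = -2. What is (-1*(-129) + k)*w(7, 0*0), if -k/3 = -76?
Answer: -6783/2 ≈ -3391.5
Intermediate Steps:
w(Z, K) = -19/2 (w(Z, K) = -9 + (¼)*(-2) = -9 - ½ = -19/2)
k = 228 (k = -3*(-76) = 228)
(-1*(-129) + k)*w(7, 0*0) = (-1*(-129) + 228)*(-19/2) = (129 + 228)*(-19/2) = 357*(-19/2) = -6783/2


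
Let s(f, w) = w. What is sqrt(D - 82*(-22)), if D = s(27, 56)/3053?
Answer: 2*sqrt(4203727601)/3053 ≈ 42.474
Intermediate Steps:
D = 56/3053 ≈ 0.018343
sqrt(D - 82*(-22)) = sqrt(56/3053 - 82*(-22)) = sqrt(56/3053 + 1804) = sqrt(5507668/3053) = 2*sqrt(4203727601)/3053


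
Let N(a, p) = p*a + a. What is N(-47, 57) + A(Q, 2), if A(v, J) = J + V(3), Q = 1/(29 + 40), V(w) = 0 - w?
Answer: -2727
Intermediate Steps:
V(w) = -w
N(a, p) = a + a*p (N(a, p) = a*p + a = a + a*p)
Q = 1/69 ≈ 0.014493
A(v, J) = -3 + J (A(v, J) = J - 1*3 = J - 3 = -3 + J)
N(-47, 57) + A(Q, 2) = -47*(1 + 57) + (-3 + 2) = -47*58 - 1 = -2726 - 1 = -2727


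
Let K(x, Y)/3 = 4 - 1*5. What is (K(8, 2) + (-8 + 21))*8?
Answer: 80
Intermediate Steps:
K(x, Y) = -3 (K(x, Y) = 3*(4 - 1*5) = 3*(4 - 5) = 3*(-1) = -3)
(K(8, 2) + (-8 + 21))*8 = (-3 + (-8 + 21))*8 = (-3 + 13)*8 = 10*8 = 80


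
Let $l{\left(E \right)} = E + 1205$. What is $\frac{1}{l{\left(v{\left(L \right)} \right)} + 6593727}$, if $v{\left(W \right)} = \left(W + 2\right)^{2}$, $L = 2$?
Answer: $\frac{1}{6594948} \approx 1.5163 \cdot 10^{-7}$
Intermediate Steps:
$v{\left(W \right)} = \left(2 + W\right)^{2}$
$l{\left(E \right)} = 1205 + E$
$\frac{1}{l{\left(v{\left(L \right)} \right)} + 6593727} = \frac{1}{\left(1205 + \left(2 + 2\right)^{2}\right) + 6593727} = \frac{1}{\left(1205 + 4^{2}\right) + 6593727} = \frac{1}{\left(1205 + 16\right) + 6593727} = \frac{1}{1221 + 6593727} = \frac{1}{6594948}$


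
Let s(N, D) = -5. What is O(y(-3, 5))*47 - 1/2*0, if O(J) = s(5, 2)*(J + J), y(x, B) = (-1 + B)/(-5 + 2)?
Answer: 1880/3 ≈ 626.67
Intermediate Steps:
y(x, B) = ⅓ - B/3 (y(x, B) = (-1 + B)/(-3) = (-1 + B)*(-⅓) = ⅓ - B/3)
O(J) = -10*J (O(J) = -5*(J + J) = -10*J)
O(y(-3, 5))*47 - 1/2*0 = -10*(⅓ - ⅓*5)*47 - 1/2*0 = -10*(⅓ - 5/3)*47 - 1*½*0 = -10*(-4/3)*47 - ½*0 = (40/3)*47 + 0 = 1880/3 + 0 = 1880/3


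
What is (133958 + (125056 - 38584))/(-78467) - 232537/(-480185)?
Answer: -87600698771/37678676395 ≈ -2.3249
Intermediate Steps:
(133958 + (125056 - 38584))/(-78467) - 232537/(-480185) = (133958 + 86472)*(-1/78467) - 232537*(-1/480185) = 220430*(-1/78467) + 232537/480185 = -220430/78467 + 232537/480185 = -87600698771/37678676395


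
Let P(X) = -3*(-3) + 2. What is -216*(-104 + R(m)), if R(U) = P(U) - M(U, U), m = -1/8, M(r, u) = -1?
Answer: 19872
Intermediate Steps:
m = -⅛ (m = -1*⅛ = -⅛ ≈ -0.12500)
P(X) = 11 (P(X) = 9 + 2 = 11)
R(U) = 12 (R(U) = 11 - 1*(-1) = 11 + 1 = 12)
-216*(-104 + R(m)) = -216*(-104 + 12) = -216*(-92) = 19872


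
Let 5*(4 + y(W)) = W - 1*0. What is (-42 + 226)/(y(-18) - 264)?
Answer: -460/679 ≈ -0.67747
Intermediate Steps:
y(W) = -4 + W/5 (y(W) = -4 + (W - 1*0)/5 = -4 + (W + 0)/5 = -4 + W/5)
(-42 + 226)/(y(-18) - 264) = (-42 + 226)/((-4 + (1/5)*(-18)) - 264) = 184/((-4 - 18/5) - 264) = 184/(-38/5 - 264) = 184/(-1358/5) = 184*(-5/1358) = -460/679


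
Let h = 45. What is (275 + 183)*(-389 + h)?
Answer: -157552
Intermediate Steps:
(275 + 183)*(-389 + h) = (275 + 183)*(-389 + 45) = 458*(-344) = -157552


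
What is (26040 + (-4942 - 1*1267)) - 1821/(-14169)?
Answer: 93662420/4723 ≈ 19831.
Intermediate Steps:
(26040 + (-4942 - 1*1267)) - 1821/(-14169) = (26040 + (-4942 - 1267)) - 1821*(-1/14169) = (26040 - 6209) + 607/4723 = 19831 + 607/4723 = 93662420/4723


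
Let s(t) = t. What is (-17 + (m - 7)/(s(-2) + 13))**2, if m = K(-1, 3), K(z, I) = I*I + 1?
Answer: 33856/121 ≈ 279.80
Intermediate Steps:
K(z, I) = 1 + I**2 (K(z, I) = I**2 + 1 = 1 + I**2)
m = 10 (m = 1 + 3**2 = 1 + 9 = 10)
(-17 + (m - 7)/(s(-2) + 13))**2 = (-17 + (10 - 7)/(-2 + 13))**2 = (-17 + 3/11)**2 = (-184/11)**2 = 33856/121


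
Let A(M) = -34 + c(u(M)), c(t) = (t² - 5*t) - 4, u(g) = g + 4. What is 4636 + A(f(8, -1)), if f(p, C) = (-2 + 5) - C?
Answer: 4622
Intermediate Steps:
u(g) = 4 + g
c(t) = -4 + t² - 5*t
f(p, C) = 3 - C
A(M) = -58 + (4 + M)² - 5*M (A(M) = -34 + (-4 + (4 + M)² - 5*(4 + M)) = -34 + (-4 + (4 + M)² + (-20 - 5*M)) = -34 + (-24 + (4 + M)² - 5*M) = -58 + (4 + M)² - 5*M)
4636 + A(f(8, -1)) = 4636 + (-42 + (3 - 1*(-1))² + 3*(3 - 1*(-1))) = 4636 + (-42 + (3 + 1)² + 3*(3 + 1)) = 4636 + (-42 + 4² + 3*4) = 4636 + (-42 + 16 + 12) = 4636 - 14 = 4622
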